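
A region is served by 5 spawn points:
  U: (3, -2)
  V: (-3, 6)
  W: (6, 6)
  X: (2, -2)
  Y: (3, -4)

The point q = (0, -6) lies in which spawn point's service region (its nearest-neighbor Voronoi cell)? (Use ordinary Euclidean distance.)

Squared Euclidean distances:
|qU|² = (0−3)² + (-6−(-2))² = 9 + 16 = 25
|qV|² = (0−(-3))² + (-6−6)² = 9 + 144 = 153
|qW|² = (0−6)² + (-6−6)² = 36 + 144 = 180
|qX|² = (0−2)² + (-6−(-2))² = 4 + 16 = 20
|qY|² = (0−3)² + (-6−(-4))² = 9 + 4 = 13
The smallest is to Y, so q lies in the Voronoi region of Y.

Y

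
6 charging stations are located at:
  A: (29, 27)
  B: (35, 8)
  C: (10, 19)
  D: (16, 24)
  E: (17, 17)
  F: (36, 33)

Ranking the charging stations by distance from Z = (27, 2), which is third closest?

Since √ is increasing, it suffices to compare squared distances:
|ZA|² = 4 + 625 = 629
|ZB|² = 64 + 36 = 100
|ZC|² = 289 + 289 = 578
|ZD|² = 121 + 484 = 605
|ZE|² = 100 + 225 = 325
|ZF|² = 81 + 961 = 1042
Sorted ascending: B, E, C, D, … — the third-nearest is C.

C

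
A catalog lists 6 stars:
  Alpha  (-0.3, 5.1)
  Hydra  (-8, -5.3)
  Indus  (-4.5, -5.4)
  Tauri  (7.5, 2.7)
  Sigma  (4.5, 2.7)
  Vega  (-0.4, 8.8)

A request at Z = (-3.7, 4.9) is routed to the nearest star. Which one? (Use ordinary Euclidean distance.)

Compare squared distances (the ordering matches that of the actual distances):
d²(Z, Alpha) = (-3.7−(-0.3))² + (4.9−5.1)² = 11.56 + 0.04 = 11.6
d²(Z, Hydra) = (-3.7−(-8))² + (4.9−(-5.3))² = 18.49 + 104.04 = 122.53
d²(Z, Indus) = (-3.7−(-4.5))² + (4.9−(-5.4))² = 0.64 + 106.09 = 106.73
d²(Z, Tauri) = (-3.7−7.5)² + (4.9−2.7)² = 125.44 + 4.84 = 130.28
d²(Z, Sigma) = (-3.7−4.5)² + (4.9−2.7)² = 67.24 + 4.84 = 72.08
d²(Z, Vega) = (-3.7−(-0.4))² + (4.9−8.8)² = 10.89 + 15.21 = 26.1
Minimum is at Alpha.

Alpha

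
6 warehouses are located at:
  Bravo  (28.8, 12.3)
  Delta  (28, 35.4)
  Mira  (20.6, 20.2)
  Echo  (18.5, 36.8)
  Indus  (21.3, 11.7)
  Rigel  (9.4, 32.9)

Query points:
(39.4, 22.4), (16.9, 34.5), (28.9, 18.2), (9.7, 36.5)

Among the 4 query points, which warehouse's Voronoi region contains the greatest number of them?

Bravo

(39.4, 22.4) — d² to each: Bravo:214.37, Delta:298.96, Mira:358.28, Echo:644.17, Indus:442.1, Rigel:1010.25 → nearest is Bravo
(16.9, 34.5) — d² to each: Bravo:634.45, Delta:124.02, Mira:218.18, Echo:7.85, Indus:539.2, Rigel:58.81 → nearest is Echo
(28.9, 18.2) — d² to each: Bravo:34.82, Delta:296.65, Mira:72.89, Echo:454.12, Indus:100.01, Rigel:596.34 → nearest is Bravo
(9.7, 36.5) — d² to each: Bravo:950.45, Delta:336.1, Mira:384.5, Echo:77.53, Indus:749.6, Rigel:13.05 → nearest is Rigel
Tally — Bravo:2, Echo:1, Rigel:1. Bravo captures the most (2).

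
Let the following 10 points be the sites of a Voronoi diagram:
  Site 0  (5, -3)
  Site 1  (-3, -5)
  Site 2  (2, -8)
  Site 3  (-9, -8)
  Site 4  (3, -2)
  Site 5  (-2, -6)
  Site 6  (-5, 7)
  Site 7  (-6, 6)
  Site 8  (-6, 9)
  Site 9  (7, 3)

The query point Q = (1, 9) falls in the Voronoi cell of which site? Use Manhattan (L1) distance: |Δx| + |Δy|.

Site 8

d(Q, Site 0) = |1−5| + |9−(-3)| = 4 + 12 = 16
d(Q, Site 1) = |1−(-3)| + |9−(-5)| = 4 + 14 = 18
d(Q, Site 2) = |1−2| + |9−(-8)| = 1 + 17 = 18
d(Q, Site 3) = |1−(-9)| + |9−(-8)| = 10 + 17 = 27
d(Q, Site 4) = |1−3| + |9−(-2)| = 2 + 11 = 13
d(Q, Site 5) = |1−(-2)| + |9−(-6)| = 3 + 15 = 18
d(Q, Site 6) = |1−(-5)| + |9−7| = 6 + 2 = 8
d(Q, Site 7) = |1−(-6)| + |9−6| = 7 + 3 = 10
d(Q, Site 8) = |1−(-6)| + |9−9| = 7 + 0 = 7
d(Q, Site 9) = |1−7| + |9−3| = 6 + 6 = 12
Site 8 is nearest.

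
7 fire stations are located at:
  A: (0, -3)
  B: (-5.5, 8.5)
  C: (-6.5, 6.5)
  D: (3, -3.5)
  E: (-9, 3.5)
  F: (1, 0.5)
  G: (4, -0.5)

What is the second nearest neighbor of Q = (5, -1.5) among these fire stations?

D

Squared Euclidean distances:
|QA|² = 25 + 2.25 = 27.25
|QB|² = 110.25 + 100 = 210.25
|QC|² = 132.25 + 64 = 196.25
|QD|² = 4 + 4 = 8
|QE|² = 196 + 25 = 221
|QF|² = 16 + 4 = 20
|QG|² = 1 + 1 = 2
Sorted ascending: G, D, F, … — the second-nearest is D.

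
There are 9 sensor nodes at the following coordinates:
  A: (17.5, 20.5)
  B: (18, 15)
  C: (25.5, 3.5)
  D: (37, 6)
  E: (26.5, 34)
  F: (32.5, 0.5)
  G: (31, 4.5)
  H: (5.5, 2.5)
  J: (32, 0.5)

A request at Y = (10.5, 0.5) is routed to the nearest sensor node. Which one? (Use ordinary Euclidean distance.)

H

Since √ is increasing, it suffices to compare squared distances:
|YA|² = (10.5−17.5)² + (0.5−20.5)² = 49 + 400 = 449
|YB|² = (10.5−18)² + (0.5−15)² = 56.25 + 210.25 = 266.5
|YC|² = (10.5−25.5)² + (0.5−3.5)² = 225 + 9 = 234
|YD|² = (10.5−37)² + (0.5−6)² = 702.25 + 30.25 = 732.5
|YE|² = (10.5−26.5)² + (0.5−34)² = 256 + 1122.25 = 1378.25
|YF|² = (10.5−32.5)² + (0.5−0.5)² = 484 + 0 = 484
|YG|² = (10.5−31)² + (0.5−4.5)² = 420.25 + 16 = 436.25
|YH|² = (10.5−5.5)² + (0.5−2.5)² = 25 + 4 = 29
|YJ|² = (10.5−32)² + (0.5−0.5)² = 462.25 + 0 = 462.25
Minimum is at H.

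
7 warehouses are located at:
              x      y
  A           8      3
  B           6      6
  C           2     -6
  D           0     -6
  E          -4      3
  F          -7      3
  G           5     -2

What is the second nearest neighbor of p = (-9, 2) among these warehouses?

E

Compare squared distances (the ordering matches that of the actual distances):
|pA|² = (-9−8)² + (2−3)² = 289 + 1 = 290
|pB|² = (-9−6)² + (2−6)² = 225 + 16 = 241
|pC|² = (-9−2)² + (2−(-6))² = 121 + 64 = 185
|pD|² = (-9−0)² + (2−(-6))² = 81 + 64 = 145
|pE|² = (-9−(-4))² + (2−3)² = 25 + 1 = 26
|pF|² = (-9−(-7))² + (2−3)² = 4 + 1 = 5
|pG|² = (-9−5)² + (2−(-2))² = 196 + 16 = 212
Sorted ascending: F, E, D, … — the second-nearest is E.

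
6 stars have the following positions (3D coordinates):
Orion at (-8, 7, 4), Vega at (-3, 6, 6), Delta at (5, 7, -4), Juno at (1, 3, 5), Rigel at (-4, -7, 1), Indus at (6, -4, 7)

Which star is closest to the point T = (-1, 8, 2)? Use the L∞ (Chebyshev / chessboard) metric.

d(T, Orion) = max(7, 1, 2) = 7
d(T, Vega) = max(2, 2, 4) = 4
d(T, Delta) = max(6, 1, 6) = 6
d(T, Juno) = max(2, 5, 3) = 5
d(T, Rigel) = max(3, 15, 1) = 15
d(T, Indus) = max(7, 12, 5) = 12
Minimum is at Vega.

Vega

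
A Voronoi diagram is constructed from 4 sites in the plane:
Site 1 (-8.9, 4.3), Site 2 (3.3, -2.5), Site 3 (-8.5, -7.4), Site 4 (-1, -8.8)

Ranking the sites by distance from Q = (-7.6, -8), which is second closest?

Squared Euclidean distances:
d²(Q, Site 1) = (-7.6−(-8.9))² + (-8−4.3)² = 1.69 + 151.29 = 152.98
d²(Q, Site 2) = (-7.6−3.3)² + (-8−(-2.5))² = 118.81 + 30.25 = 149.06
d²(Q, Site 3) = (-7.6−(-8.5))² + (-8−(-7.4))² = 0.81 + 0.36 = 1.17
d²(Q, Site 4) = (-7.6−(-1))² + (-8−(-8.8))² = 43.56 + 0.64 = 44.2
Sorted ascending: Site 3, Site 4, Site 2, … — the second-nearest is Site 4.

Site 4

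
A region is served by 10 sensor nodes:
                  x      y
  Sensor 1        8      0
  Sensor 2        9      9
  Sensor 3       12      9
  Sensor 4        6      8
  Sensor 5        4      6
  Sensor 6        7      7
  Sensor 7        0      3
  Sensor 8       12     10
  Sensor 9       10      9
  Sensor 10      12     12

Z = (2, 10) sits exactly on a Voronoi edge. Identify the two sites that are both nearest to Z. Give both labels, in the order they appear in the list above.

Sensor 4 and Sensor 5

Squared distances from Z to each site:
d²(Z, Sensor 1) = (2−8)² + (10−0)² = 36 + 100 = 136
d²(Z, Sensor 2) = (2−9)² + (10−9)² = 49 + 1 = 50
d²(Z, Sensor 3) = (2−12)² + (10−9)² = 100 + 1 = 101
d²(Z, Sensor 4) = (2−6)² + (10−8)² = 16 + 4 = 20
d²(Z, Sensor 5) = (2−4)² + (10−6)² = 4 + 16 = 20
d²(Z, Sensor 6) = (2−7)² + (10−7)² = 25 + 9 = 34
d²(Z, Sensor 7) = (2−0)² + (10−3)² = 4 + 49 = 53
d²(Z, Sensor 8) = (2−12)² + (10−10)² = 100 + 0 = 100
d²(Z, Sensor 9) = (2−10)² + (10−9)² = 64 + 1 = 65
d²(Z, Sensor 10) = (2−12)² + (10−12)² = 100 + 4 = 104
Z is equidistant from Sensor 4 and Sensor 5 (both at squared distance 20), and every other site is strictly farther — so Z lies on the Sensor 4–Sensor 5 Voronoi edge.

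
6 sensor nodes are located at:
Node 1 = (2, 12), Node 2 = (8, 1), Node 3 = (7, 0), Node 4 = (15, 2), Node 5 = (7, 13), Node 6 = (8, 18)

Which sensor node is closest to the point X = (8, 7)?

Since √ is increasing, it suffices to compare squared distances:
d²(X, Node 1) = (8−2)² + (7−12)² = 36 + 25 = 61
d²(X, Node 2) = (8−8)² + (7−1)² = 0 + 36 = 36
d²(X, Node 3) = (8−7)² + (7−0)² = 1 + 49 = 50
d²(X, Node 4) = (8−15)² + (7−2)² = 49 + 25 = 74
d²(X, Node 5) = (8−7)² + (7−13)² = 1 + 36 = 37
d²(X, Node 6) = (8−8)² + (7−18)² = 0 + 121 = 121
The smallest is to Node 2, so X lies in the Voronoi region of Node 2.

Node 2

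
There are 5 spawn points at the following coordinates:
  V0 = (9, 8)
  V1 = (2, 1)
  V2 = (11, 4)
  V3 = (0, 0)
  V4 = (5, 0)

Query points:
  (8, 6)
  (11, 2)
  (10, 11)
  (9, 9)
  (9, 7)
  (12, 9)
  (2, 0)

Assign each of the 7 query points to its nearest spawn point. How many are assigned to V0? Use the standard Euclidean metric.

(8, 6) — d² to each: V0:5, V1:61, V2:13, V3:100, V4:45 → nearest is V0
(11, 2) — d² to each: V0:40, V1:82, V2:4, V3:125, V4:40 → nearest is V2
(10, 11) — d² to each: V0:10, V1:164, V2:50, V3:221, V4:146 → nearest is V0
(9, 9) — d² to each: V0:1, V1:113, V2:29, V3:162, V4:97 → nearest is V0
(9, 7) — d² to each: V0:1, V1:85, V2:13, V3:130, V4:65 → nearest is V0
(12, 9) — d² to each: V0:10, V1:164, V2:26, V3:225, V4:130 → nearest is V0
(2, 0) — d² to each: V0:113, V1:1, V2:97, V3:4, V4:9 → nearest is V1
5 of the 7 points have V0 as nearest.

5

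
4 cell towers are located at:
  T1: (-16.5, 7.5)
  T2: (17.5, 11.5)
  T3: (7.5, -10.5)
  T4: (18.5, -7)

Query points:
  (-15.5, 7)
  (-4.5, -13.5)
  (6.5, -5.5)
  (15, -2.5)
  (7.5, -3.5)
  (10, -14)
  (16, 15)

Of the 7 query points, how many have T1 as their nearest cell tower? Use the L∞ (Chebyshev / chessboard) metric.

(-15.5, 7) — d to each: T1:1, T2:33, T3:23, T4:34 → nearest is T1
(-4.5, -13.5) — d to each: T1:21, T2:25, T3:12, T4:23 → nearest is T3
(6.5, -5.5) — d to each: T1:23, T2:17, T3:5, T4:12 → nearest is T3
(15, -2.5) — d to each: T1:31.5, T2:14, T3:8, T4:4.5 → nearest is T4
(7.5, -3.5) — d to each: T1:24, T2:15, T3:7, T4:11 → nearest is T3
(10, -14) — d to each: T1:26.5, T2:25.5, T3:3.5, T4:8.5 → nearest is T3
(16, 15) — d to each: T1:32.5, T2:3.5, T3:25.5, T4:22 → nearest is T2
1 of the 7 points has T1 as nearest.

1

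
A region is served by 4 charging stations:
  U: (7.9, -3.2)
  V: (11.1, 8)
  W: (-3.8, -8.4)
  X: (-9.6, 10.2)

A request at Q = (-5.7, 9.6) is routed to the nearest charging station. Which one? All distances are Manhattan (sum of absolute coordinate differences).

X

d(Q,U) = |-5.7−7.9| + |9.6−(-3.2)| = 13.6 + 12.8 = 26.4
d(Q,V) = |-5.7−11.1| + |9.6−8| = 16.8 + 1.6 = 18.4
d(Q,W) = |-5.7−(-3.8)| + |9.6−(-8.4)| = 1.9 + 18 = 19.9
d(Q,X) = |-5.7−(-9.6)| + |9.6−10.2| = 3.9 + 0.6 = 4.5
Minimum is at X.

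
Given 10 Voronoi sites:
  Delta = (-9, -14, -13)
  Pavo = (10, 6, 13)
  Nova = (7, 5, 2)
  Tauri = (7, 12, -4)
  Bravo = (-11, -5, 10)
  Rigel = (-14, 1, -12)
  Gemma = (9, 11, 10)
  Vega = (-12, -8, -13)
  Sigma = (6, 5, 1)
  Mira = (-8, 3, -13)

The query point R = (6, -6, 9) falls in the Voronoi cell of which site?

Nova

Since √ is increasing, it suffices to compare squared distances:
d²(R, Delta) = (6−(-9))² + (-6−(-14))² + (9−(-13))² = 225 + 64 + 484 = 773
d²(R, Pavo) = (6−10)² + (-6−6)² + (9−13)² = 16 + 144 + 16 = 176
d²(R, Nova) = (6−7)² + (-6−5)² + (9−2)² = 1 + 121 + 49 = 171
d²(R, Tauri) = (6−7)² + (-6−12)² + (9−(-4))² = 1 + 324 + 169 = 494
d²(R, Bravo) = (6−(-11))² + (-6−(-5))² + (9−10)² = 289 + 1 + 1 = 291
d²(R, Rigel) = (6−(-14))² + (-6−1)² + (9−(-12))² = 400 + 49 + 441 = 890
d²(R, Gemma) = (6−9)² + (-6−11)² + (9−10)² = 9 + 289 + 1 = 299
d²(R, Vega) = (6−(-12))² + (-6−(-8))² + (9−(-13))² = 324 + 4 + 484 = 812
d²(R, Sigma) = (6−6)² + (-6−5)² + (9−1)² = 0 + 121 + 64 = 185
d²(R, Mira) = (6−(-8))² + (-6−3)² + (9−(-13))² = 196 + 81 + 484 = 761
The smallest is to Nova, so R lies in the Voronoi region of Nova.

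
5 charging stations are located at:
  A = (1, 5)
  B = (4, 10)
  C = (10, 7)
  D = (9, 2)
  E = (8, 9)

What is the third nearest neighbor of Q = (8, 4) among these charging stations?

Squared Euclidean distances:
|QA|² = (8−1)² + (4−5)² = 49 + 1 = 50
|QB|² = (8−4)² + (4−10)² = 16 + 36 = 52
|QC|² = (8−10)² + (4−7)² = 4 + 9 = 13
|QD|² = (8−9)² + (4−2)² = 1 + 4 = 5
|QE|² = (8−8)² + (4−9)² = 0 + 25 = 25
Sorted ascending: D, C, E, A, … — the third-nearest is E.

E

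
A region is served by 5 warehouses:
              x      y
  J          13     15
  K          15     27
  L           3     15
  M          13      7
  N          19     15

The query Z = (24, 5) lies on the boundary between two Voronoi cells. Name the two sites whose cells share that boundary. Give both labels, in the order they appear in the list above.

Squared distances from Z to each site:
|ZJ|² = (24−13)² + (5−15)² = 121 + 100 = 221
|ZK|² = (24−15)² + (5−27)² = 81 + 484 = 565
|ZL|² = (24−3)² + (5−15)² = 441 + 100 = 541
|ZM|² = (24−13)² + (5−7)² = 121 + 4 = 125
|ZN|² = (24−19)² + (5−15)² = 25 + 100 = 125
Z is equidistant from M and N (both at squared distance 125), and every other site is strictly farther — so Z lies on the M–N Voronoi edge.

M and N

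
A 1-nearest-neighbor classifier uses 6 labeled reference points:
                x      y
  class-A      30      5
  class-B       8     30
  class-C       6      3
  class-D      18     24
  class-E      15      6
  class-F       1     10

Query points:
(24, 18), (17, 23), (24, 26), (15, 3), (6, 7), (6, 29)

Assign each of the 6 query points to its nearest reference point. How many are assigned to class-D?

(24, 18) — d² to each: class-A:205, class-B:400, class-C:549, class-D:72, class-E:225, class-F:593 → nearest is class-D
(17, 23) — d² to each: class-A:493, class-B:130, class-C:521, class-D:2, class-E:293, class-F:425 → nearest is class-D
(24, 26) — d² to each: class-A:477, class-B:272, class-C:853, class-D:40, class-E:481, class-F:785 → nearest is class-D
(15, 3) — d² to each: class-A:229, class-B:778, class-C:81, class-D:450, class-E:9, class-F:245 → nearest is class-E
(6, 7) — d² to each: class-A:580, class-B:533, class-C:16, class-D:433, class-E:82, class-F:34 → nearest is class-C
(6, 29) — d² to each: class-A:1152, class-B:5, class-C:676, class-D:169, class-E:610, class-F:386 → nearest is class-B
3 of the 6 points have class-D as nearest.

3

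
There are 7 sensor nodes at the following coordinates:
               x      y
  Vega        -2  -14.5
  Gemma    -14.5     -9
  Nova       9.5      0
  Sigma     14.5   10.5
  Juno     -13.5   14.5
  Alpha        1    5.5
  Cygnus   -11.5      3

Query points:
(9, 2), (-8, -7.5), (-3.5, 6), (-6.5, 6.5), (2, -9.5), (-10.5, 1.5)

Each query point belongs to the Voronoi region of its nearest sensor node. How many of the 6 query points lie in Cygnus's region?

2

(9, 2) — d² to each: Vega:393.25, Gemma:673.25, Nova:4.25, Sigma:102.5, Juno:662.5, Alpha:76.25, Cygnus:421.25 → nearest is Nova
(-8, -7.5) — d² to each: Vega:85, Gemma:44.5, Nova:362.5, Sigma:830.25, Juno:514.25, Alpha:250, Cygnus:122.5 → nearest is Gemma
(-3.5, 6) — d² to each: Vega:422.5, Gemma:346, Nova:205, Sigma:344.25, Juno:172.25, Alpha:20.5, Cygnus:73 → nearest is Alpha
(-6.5, 6.5) — d² to each: Vega:461.25, Gemma:304.25, Nova:298.25, Sigma:457, Juno:113, Alpha:57.25, Cygnus:37.25 → nearest is Cygnus
(2, -9.5) — d² to each: Vega:41, Gemma:272.5, Nova:146.5, Sigma:556.25, Juno:816.25, Alpha:226, Cygnus:338.5 → nearest is Vega
(-10.5, 1.5) — d² to each: Vega:328.25, Gemma:126.25, Nova:402.25, Sigma:706, Juno:178, Alpha:148.25, Cygnus:3.25 → nearest is Cygnus
2 of the 6 points have Cygnus as nearest.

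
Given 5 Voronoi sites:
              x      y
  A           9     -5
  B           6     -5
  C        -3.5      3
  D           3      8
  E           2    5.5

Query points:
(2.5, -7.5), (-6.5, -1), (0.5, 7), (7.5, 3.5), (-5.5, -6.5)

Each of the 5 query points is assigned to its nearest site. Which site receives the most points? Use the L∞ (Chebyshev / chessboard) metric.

C

(2.5, -7.5) — d to each: A:6.5, B:3.5, C:10.5, D:15.5, E:13 → nearest is B
(-6.5, -1) — d to each: A:15.5, B:12.5, C:4, D:9.5, E:8.5 → nearest is C
(0.5, 7) — d to each: A:12, B:12, C:4, D:2.5, E:1.5 → nearest is E
(7.5, 3.5) — d to each: A:8.5, B:8.5, C:11, D:4.5, E:5.5 → nearest is D
(-5.5, -6.5) — d to each: A:14.5, B:11.5, C:9.5, D:14.5, E:12 → nearest is C
Tally — B:1, C:2, D:1, E:1. C captures the most (2).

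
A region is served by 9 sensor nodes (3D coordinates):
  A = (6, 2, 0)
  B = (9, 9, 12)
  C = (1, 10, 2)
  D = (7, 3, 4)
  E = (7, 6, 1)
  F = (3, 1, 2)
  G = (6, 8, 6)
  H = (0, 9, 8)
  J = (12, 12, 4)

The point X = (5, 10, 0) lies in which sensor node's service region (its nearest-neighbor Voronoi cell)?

Squared Euclidean distances:
|XA|² = (5−6)² + (10−2)² + (0−0)² = 1 + 64 + 0 = 65
|XB|² = (5−9)² + (10−9)² + (0−12)² = 16 + 1 + 144 = 161
|XC|² = (5−1)² + (10−10)² + (0−2)² = 16 + 0 + 4 = 20
|XD|² = (5−7)² + (10−3)² + (0−4)² = 4 + 49 + 16 = 69
|XE|² = (5−7)² + (10−6)² + (0−1)² = 4 + 16 + 1 = 21
|XF|² = (5−3)² + (10−1)² + (0−2)² = 4 + 81 + 4 = 89
|XG|² = (5−6)² + (10−8)² + (0−6)² = 1 + 4 + 36 = 41
|XH|² = (5−0)² + (10−9)² + (0−8)² = 25 + 1 + 64 = 90
|XJ|² = (5−12)² + (10−12)² + (0−4)² = 49 + 4 + 16 = 69
The smallest is to C, so X lies in the Voronoi region of C.

C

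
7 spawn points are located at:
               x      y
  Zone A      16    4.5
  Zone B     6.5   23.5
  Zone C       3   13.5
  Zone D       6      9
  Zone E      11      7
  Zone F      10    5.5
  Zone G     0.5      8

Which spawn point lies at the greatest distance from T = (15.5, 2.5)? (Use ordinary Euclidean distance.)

Zone B

Squared Euclidean distances:
d²(T, Zone A) = 0.25 + 4 = 4.25
d²(T, Zone B) = 81 + 441 = 522
d²(T, Zone C) = 156.25 + 121 = 277.25
d²(T, Zone D) = 90.25 + 42.25 = 132.5
d²(T, Zone E) = 20.25 + 20.25 = 40.5
d²(T, Zone F) = 30.25 + 9 = 39.25
d²(T, Zone G) = 225 + 30.25 = 255.25
The largest is to Zone B.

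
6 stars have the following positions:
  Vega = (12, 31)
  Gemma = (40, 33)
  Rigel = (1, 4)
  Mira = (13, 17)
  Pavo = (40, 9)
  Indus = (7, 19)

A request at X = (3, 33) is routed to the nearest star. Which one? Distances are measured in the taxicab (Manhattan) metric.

d(X, Vega) = 9 + 2 = 11
d(X, Gemma) = 37 + 0 = 37
d(X, Rigel) = 2 + 29 = 31
d(X, Mira) = 10 + 16 = 26
d(X, Pavo) = 37 + 24 = 61
d(X, Indus) = 4 + 14 = 18
The smallest is to Vega, so X lies in the Voronoi region of Vega.

Vega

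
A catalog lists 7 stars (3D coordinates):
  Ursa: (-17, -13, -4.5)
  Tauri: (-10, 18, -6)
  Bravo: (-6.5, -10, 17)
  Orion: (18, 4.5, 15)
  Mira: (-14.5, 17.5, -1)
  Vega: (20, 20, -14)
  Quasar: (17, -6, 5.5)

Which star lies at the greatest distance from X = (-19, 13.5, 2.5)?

Vega

Since √ is increasing, it suffices to compare squared distances:
d²(X, Ursa) = (-19−(-17))² + (13.5−(-13))² + (2.5−(-4.5))² = 4 + 702.25 + 49 = 755.25
d²(X, Tauri) = (-19−(-10))² + (13.5−18)² + (2.5−(-6))² = 81 + 20.25 + 72.25 = 173.5
d²(X, Bravo) = (-19−(-6.5))² + (13.5−(-10))² + (2.5−17)² = 156.25 + 552.25 + 210.25 = 918.75
d²(X, Orion) = (-19−18)² + (13.5−4.5)² + (2.5−15)² = 1369 + 81 + 156.25 = 1606.25
d²(X, Mira) = (-19−(-14.5))² + (13.5−17.5)² + (2.5−(-1))² = 20.25 + 16 + 12.25 = 48.5
d²(X, Vega) = (-19−20)² + (13.5−20)² + (2.5−(-14))² = 1521 + 42.25 + 272.25 = 1835.5
d²(X, Quasar) = (-19−17)² + (13.5−(-6))² + (2.5−5.5)² = 1296 + 380.25 + 9 = 1685.25
The largest is to Vega.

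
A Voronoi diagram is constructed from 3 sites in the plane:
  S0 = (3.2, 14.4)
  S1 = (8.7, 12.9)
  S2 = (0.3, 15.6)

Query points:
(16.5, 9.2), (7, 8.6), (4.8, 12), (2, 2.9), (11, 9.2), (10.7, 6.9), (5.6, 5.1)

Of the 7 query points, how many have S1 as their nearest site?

5

(16.5, 9.2) — d² to each: S0:203.93, S1:74.53, S2:303.4 → nearest is S1
(7, 8.6) — d² to each: S0:48.08, S1:21.38, S2:93.89 → nearest is S1
(4.8, 12) — d² to each: S0:8.32, S1:16.02, S2:33.21 → nearest is S0
(2, 2.9) — d² to each: S0:133.69, S1:144.89, S2:164.18 → nearest is S0
(11, 9.2) — d² to each: S0:87.88, S1:18.98, S2:155.45 → nearest is S1
(10.7, 6.9) — d² to each: S0:112.5, S1:40, S2:183.85 → nearest is S1
(5.6, 5.1) — d² to each: S0:92.25, S1:70.45, S2:138.34 → nearest is S1
5 of the 7 points have S1 as nearest.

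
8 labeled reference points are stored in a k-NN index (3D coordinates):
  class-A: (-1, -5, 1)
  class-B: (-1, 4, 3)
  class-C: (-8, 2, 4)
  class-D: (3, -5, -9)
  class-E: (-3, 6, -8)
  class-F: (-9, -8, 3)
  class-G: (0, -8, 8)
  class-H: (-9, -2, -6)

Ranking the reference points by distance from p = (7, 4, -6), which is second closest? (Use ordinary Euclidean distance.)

class-E

Since √ is increasing, it suffices to compare squared distances:
d²(p, class-A) = (7−(-1))² + (4−(-5))² + (-6−1)² = 64 + 81 + 49 = 194
d²(p, class-B) = (7−(-1))² + (4−4)² + (-6−3)² = 64 + 0 + 81 = 145
d²(p, class-C) = (7−(-8))² + (4−2)² + (-6−4)² = 225 + 4 + 100 = 329
d²(p, class-D) = (7−3)² + (4−(-5))² + (-6−(-9))² = 16 + 81 + 9 = 106
d²(p, class-E) = (7−(-3))² + (4−6)² + (-6−(-8))² = 100 + 4 + 4 = 108
d²(p, class-F) = (7−(-9))² + (4−(-8))² + (-6−3)² = 256 + 144 + 81 = 481
d²(p, class-G) = (7−0)² + (4−(-8))² + (-6−8)² = 49 + 144 + 196 = 389
d²(p, class-H) = (7−(-9))² + (4−(-2))² + (-6−(-6))² = 256 + 36 + 0 = 292
Sorted ascending: class-D, class-E, class-B, … — the second-nearest is class-E.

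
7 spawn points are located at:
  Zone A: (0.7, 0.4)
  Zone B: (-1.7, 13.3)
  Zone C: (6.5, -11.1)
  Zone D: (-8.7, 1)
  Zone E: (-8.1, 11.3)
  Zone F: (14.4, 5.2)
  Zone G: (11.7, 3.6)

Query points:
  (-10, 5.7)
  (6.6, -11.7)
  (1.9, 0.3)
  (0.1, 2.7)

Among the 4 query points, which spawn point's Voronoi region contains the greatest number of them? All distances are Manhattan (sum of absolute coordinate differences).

Zone A

(-10, 5.7) — d to each: Zone A:16, Zone B:15.9, Zone C:33.3, Zone D:6, Zone E:7.5, Zone F:24.9, Zone G:23.8 → nearest is Zone D
(6.6, -11.7) — d to each: Zone A:18, Zone B:33.3, Zone C:0.7, Zone D:28, Zone E:37.7, Zone F:24.7, Zone G:20.4 → nearest is Zone C
(1.9, 0.3) — d to each: Zone A:1.3, Zone B:16.6, Zone C:16, Zone D:11.3, Zone E:21, Zone F:17.4, Zone G:13.1 → nearest is Zone A
(0.1, 2.7) — d to each: Zone A:2.9, Zone B:12.4, Zone C:20.2, Zone D:10.5, Zone E:16.8, Zone F:16.8, Zone G:12.5 → nearest is Zone A
Tally — Zone A:2, Zone C:1, Zone D:1. Zone A captures the most (2).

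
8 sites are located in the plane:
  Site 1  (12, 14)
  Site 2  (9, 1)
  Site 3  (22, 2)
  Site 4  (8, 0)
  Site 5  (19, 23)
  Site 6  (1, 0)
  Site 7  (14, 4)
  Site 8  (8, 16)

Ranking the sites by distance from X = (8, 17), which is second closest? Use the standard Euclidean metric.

Squared Euclidean distances:
d²(X, Site 1) = 16 + 9 = 25
d²(X, Site 2) = 1 + 256 = 257
d²(X, Site 3) = 196 + 225 = 421
d²(X, Site 4) = 0 + 289 = 289
d²(X, Site 5) = 121 + 36 = 157
d²(X, Site 6) = 49 + 289 = 338
d²(X, Site 7) = 36 + 169 = 205
d²(X, Site 8) = 0 + 1 = 1
Sorted ascending: Site 8, Site 1, Site 5, … — the second-nearest is Site 1.

Site 1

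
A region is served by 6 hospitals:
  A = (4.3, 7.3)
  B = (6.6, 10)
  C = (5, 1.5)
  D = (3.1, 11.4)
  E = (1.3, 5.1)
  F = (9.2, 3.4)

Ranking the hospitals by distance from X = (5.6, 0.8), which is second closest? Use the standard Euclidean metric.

Compare squared distances (the ordering matches that of the actual distances):
|XA|² = (5.6−4.3)² + (0.8−7.3)² = 1.69 + 42.25 = 43.94
|XB|² = (5.6−6.6)² + (0.8−10)² = 1 + 84.64 = 85.64
|XC|² = (5.6−5)² + (0.8−1.5)² = 0.36 + 0.49 = 0.85
|XD|² = (5.6−3.1)² + (0.8−11.4)² = 6.25 + 112.36 = 118.61
|XE|² = (5.6−1.3)² + (0.8−5.1)² = 18.49 + 18.49 = 36.98
|XF|² = (5.6−9.2)² + (0.8−3.4)² = 12.96 + 6.76 = 19.72
Sorted ascending: C, F, E, … — the second-nearest is F.

F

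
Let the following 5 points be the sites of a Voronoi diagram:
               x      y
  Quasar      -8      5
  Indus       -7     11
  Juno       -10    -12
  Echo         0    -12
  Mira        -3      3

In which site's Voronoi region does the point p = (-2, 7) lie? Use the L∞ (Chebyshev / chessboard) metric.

d(p, Quasar) = max(6, 2) = 6
d(p, Indus) = max(5, 4) = 5
d(p, Juno) = max(8, 19) = 19
d(p, Echo) = max(2, 19) = 19
d(p, Mira) = max(1, 4) = 4
Minimum is at Mira.

Mira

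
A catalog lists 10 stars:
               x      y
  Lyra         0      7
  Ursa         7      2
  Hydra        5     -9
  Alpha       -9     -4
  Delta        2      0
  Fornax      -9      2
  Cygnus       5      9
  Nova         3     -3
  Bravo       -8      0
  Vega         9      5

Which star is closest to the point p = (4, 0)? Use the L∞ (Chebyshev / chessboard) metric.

d(p, Lyra) = max(4, 7) = 7
d(p, Ursa) = max(3, 2) = 3
d(p, Hydra) = max(1, 9) = 9
d(p, Alpha) = max(13, 4) = 13
d(p, Delta) = max(2, 0) = 2
d(p, Fornax) = max(13, 2) = 13
d(p, Cygnus) = max(1, 9) = 9
d(p, Nova) = max(1, 3) = 3
d(p, Bravo) = max(12, 0) = 12
d(p, Vega) = max(5, 5) = 5
Delta is nearest.

Delta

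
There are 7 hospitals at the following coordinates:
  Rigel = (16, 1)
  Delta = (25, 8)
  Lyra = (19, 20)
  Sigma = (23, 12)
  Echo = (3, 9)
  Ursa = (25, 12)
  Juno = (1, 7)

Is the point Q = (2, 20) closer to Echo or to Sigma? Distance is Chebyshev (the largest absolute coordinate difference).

d(Q, Echo) = max(1, 11) = 11
d(Q, Sigma) = max(21, 8) = 21
11 < 21, so Echo is closer.

Echo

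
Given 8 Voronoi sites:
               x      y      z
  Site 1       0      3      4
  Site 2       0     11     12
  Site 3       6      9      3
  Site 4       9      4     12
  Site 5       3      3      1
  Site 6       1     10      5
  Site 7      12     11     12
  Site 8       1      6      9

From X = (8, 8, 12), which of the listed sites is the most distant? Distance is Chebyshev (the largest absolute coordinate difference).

Site 5

d(X, Site 1) = max(8, 5, 8) = 8
d(X, Site 2) = max(8, 3, 0) = 8
d(X, Site 3) = max(2, 1, 9) = 9
d(X, Site 4) = max(1, 4, 0) = 4
d(X, Site 5) = max(5, 5, 11) = 11
d(X, Site 6) = max(7, 2, 7) = 7
d(X, Site 7) = max(4, 3, 0) = 4
d(X, Site 8) = max(7, 2, 3) = 7
The largest is to Site 5.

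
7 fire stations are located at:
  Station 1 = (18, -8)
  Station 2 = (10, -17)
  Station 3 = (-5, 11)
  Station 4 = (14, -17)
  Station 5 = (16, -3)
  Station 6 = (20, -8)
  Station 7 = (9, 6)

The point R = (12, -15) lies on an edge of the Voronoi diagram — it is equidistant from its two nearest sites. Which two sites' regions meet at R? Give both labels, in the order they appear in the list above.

Station 2 and Station 4

Squared distances from R to each site:
d²(R, Station 1) = (12−18)² + (-15−(-8))² = 36 + 49 = 85
d²(R, Station 2) = (12−10)² + (-15−(-17))² = 4 + 4 = 8
d²(R, Station 3) = (12−(-5))² + (-15−11)² = 289 + 676 = 965
d²(R, Station 4) = (12−14)² + (-15−(-17))² = 4 + 4 = 8
d²(R, Station 5) = (12−16)² + (-15−(-3))² = 16 + 144 = 160
d²(R, Station 6) = (12−20)² + (-15−(-8))² = 64 + 49 = 113
d²(R, Station 7) = (12−9)² + (-15−6)² = 9 + 441 = 450
R is equidistant from Station 2 and Station 4 (both at squared distance 8), and every other site is strictly farther — so R lies on the Station 2–Station 4 Voronoi edge.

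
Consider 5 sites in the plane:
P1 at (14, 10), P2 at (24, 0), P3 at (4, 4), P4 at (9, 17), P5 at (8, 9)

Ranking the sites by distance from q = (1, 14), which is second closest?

P5

Squared Euclidean distances:
|qP1|² = (1−14)² + (14−10)² = 169 + 16 = 185
|qP2|² = (1−24)² + (14−0)² = 529 + 196 = 725
|qP3|² = (1−4)² + (14−4)² = 9 + 100 = 109
|qP4|² = (1−9)² + (14−17)² = 64 + 9 = 73
|qP5|² = (1−8)² + (14−9)² = 49 + 25 = 74
Sorted ascending: P4, P5, P3, … — the second-nearest is P5.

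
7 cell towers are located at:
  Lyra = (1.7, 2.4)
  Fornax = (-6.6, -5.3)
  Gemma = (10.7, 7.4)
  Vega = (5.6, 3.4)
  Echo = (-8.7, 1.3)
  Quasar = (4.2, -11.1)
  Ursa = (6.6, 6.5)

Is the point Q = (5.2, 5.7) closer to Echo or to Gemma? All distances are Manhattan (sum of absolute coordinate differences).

d(Q, Echo) = |5.2−(-8.7)| + |5.7−1.3| = 13.9 + 4.4 = 18.3
d(Q, Gemma) = |5.2−10.7| + |5.7−7.4| = 5.5 + 1.7 = 7.2
18.3 > 7.2, so Gemma is closer.

Gemma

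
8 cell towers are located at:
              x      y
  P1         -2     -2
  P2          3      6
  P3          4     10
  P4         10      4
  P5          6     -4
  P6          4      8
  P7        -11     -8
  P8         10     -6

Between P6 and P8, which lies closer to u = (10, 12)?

P6

Compare squared distances:
|uP6|² = (10−4)² + (12−8)² = 36 + 16 = 52
|uP8|² = (10−10)² + (12−(-6))² = 0 + 324 = 324
52 < 324, so P6 is closer.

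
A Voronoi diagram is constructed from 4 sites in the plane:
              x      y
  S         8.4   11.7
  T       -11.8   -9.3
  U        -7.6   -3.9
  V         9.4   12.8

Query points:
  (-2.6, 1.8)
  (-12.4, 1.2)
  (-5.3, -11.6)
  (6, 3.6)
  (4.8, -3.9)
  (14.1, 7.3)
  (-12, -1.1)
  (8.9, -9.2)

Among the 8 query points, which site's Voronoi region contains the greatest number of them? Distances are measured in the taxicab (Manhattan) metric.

U

(-2.6, 1.8) — d to each: S:20.9, T:20.3, U:10.7, V:23 → nearest is U
(-12.4, 1.2) — d to each: S:31.3, T:11.1, U:9.9, V:33.4 → nearest is U
(-5.3, -11.6) — d to each: S:37, T:8.8, U:10, V:39.1 → nearest is T
(6, 3.6) — d to each: S:10.5, T:30.7, U:21.1, V:12.6 → nearest is S
(4.8, -3.9) — d to each: S:19.2, T:22, U:12.4, V:21.3 → nearest is U
(14.1, 7.3) — d to each: S:10.1, T:42.5, U:32.9, V:10.2 → nearest is S
(-12, -1.1) — d to each: S:33.2, T:8.4, U:7.2, V:35.3 → nearest is U
(8.9, -9.2) — d to each: S:21.4, T:20.8, U:21.8, V:22.5 → nearest is T
Tally — S:2, T:2, U:4. U captures the most (4).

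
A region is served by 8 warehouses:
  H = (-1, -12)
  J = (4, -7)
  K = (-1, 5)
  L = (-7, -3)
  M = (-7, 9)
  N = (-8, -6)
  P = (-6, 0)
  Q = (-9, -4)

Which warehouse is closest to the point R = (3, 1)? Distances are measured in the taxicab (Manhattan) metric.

d(R,H) = 4 + 13 = 17
d(R,J) = 1 + 8 = 9
d(R,K) = 4 + 4 = 8
d(R,L) = 10 + 4 = 14
d(R,M) = 10 + 8 = 18
d(R,N) = 11 + 7 = 18
d(R,P) = 9 + 1 = 10
d(R,Q) = 12 + 5 = 17
The smallest is to K, so R lies in the Voronoi region of K.

K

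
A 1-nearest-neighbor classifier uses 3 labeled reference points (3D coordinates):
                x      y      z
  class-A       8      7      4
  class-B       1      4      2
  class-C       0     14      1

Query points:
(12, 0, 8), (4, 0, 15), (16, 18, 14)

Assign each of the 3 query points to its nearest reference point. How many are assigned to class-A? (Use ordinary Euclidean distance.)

(12, 0, 8) — d² to each: class-A:81, class-B:173, class-C:389 → nearest is class-A
(4, 0, 15) — d² to each: class-A:186, class-B:194, class-C:408 → nearest is class-A
(16, 18, 14) — d² to each: class-A:285, class-B:565, class-C:441 → nearest is class-A
3 of the 3 points have class-A as nearest.

3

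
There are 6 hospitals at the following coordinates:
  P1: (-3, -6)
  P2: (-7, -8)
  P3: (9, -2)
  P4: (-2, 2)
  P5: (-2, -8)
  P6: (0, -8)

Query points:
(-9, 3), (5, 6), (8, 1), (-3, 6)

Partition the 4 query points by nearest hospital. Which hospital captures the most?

P4

(-9, 3) — d² to each: P1:117, P2:125, P3:349, P4:50, P5:170, P6:202 → nearest is P4
(5, 6) — d² to each: P1:208, P2:340, P3:80, P4:65, P5:245, P6:221 → nearest is P4
(8, 1) — d² to each: P1:170, P2:306, P3:10, P4:101, P5:181, P6:145 → nearest is P3
(-3, 6) — d² to each: P1:144, P2:212, P3:208, P4:17, P5:197, P6:205 → nearest is P4
Tally — P3:1, P4:3. P4 captures the most (3).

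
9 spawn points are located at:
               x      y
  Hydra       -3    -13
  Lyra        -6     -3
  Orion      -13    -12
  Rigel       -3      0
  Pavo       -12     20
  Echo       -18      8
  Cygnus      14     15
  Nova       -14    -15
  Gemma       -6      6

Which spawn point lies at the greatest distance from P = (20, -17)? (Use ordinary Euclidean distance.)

Squared Euclidean distances:
d²(P, Hydra) = 529 + 16 = 545
d²(P, Lyra) = 676 + 196 = 872
d²(P, Orion) = 1089 + 25 = 1114
d²(P, Rigel) = 529 + 289 = 818
d²(P, Pavo) = 1024 + 1369 = 2393
d²(P, Echo) = 1444 + 625 = 2069
d²(P, Cygnus) = 36 + 1024 = 1060
d²(P, Nova) = 1156 + 4 = 1160
d²(P, Gemma) = 676 + 529 = 1205
The largest is to Pavo.

Pavo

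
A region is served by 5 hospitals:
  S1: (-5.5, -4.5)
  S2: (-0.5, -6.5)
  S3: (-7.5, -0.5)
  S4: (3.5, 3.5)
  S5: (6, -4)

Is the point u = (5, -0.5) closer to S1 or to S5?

S5

Compare squared distances:
|uS1|² = (5−(-5.5))² + (-0.5−(-4.5))² = 110.25 + 16 = 126.25
|uS5|² = (5−6)² + (-0.5−(-4))² = 1 + 12.25 = 13.25
126.25 > 13.25, so S5 is closer.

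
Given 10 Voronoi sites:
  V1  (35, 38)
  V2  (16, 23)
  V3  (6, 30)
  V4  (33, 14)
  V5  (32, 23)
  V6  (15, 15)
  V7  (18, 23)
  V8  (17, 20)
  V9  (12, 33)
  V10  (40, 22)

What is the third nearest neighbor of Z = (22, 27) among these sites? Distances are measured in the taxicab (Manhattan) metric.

V8

d(Z,V1) = |22−35| + |27−38| = 13 + 11 = 24
d(Z,V2) = |22−16| + |27−23| = 6 + 4 = 10
d(Z,V3) = |22−6| + |27−30| = 16 + 3 = 19
d(Z,V4) = |22−33| + |27−14| = 11 + 13 = 24
d(Z,V5) = |22−32| + |27−23| = 10 + 4 = 14
d(Z,V6) = |22−15| + |27−15| = 7 + 12 = 19
d(Z,V7) = |22−18| + |27−23| = 4 + 4 = 8
d(Z,V8) = |22−17| + |27−20| = 5 + 7 = 12
d(Z,V9) = |22−12| + |27−33| = 10 + 6 = 16
d(Z, V10) = |22−40| + |27−22| = 18 + 5 = 23
Sorted ascending: V7, V2, V8, V5, … — the third-nearest is V8.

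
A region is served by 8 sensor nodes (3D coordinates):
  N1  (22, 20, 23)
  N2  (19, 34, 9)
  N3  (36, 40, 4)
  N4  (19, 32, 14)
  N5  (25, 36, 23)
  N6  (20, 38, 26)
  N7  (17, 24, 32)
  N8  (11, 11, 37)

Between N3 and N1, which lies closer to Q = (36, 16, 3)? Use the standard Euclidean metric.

Compare squared distances:
|QN3|² = (36−36)² + (16−40)² + (3−4)² = 0 + 576 + 1 = 577
|QN1|² = (36−22)² + (16−20)² + (3−23)² = 196 + 16 + 400 = 612
577 < 612, so N3 is closer.

N3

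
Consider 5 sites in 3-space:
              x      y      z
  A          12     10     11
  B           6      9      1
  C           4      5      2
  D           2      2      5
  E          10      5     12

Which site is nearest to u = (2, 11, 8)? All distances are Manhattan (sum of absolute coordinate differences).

D

d(u,A) = |2−12| + |11−10| + |8−11| = 10 + 1 + 3 = 14
d(u,B) = |2−6| + |11−9| + |8−1| = 4 + 2 + 7 = 13
d(u,C) = |2−4| + |11−5| + |8−2| = 2 + 6 + 6 = 14
d(u,D) = |2−2| + |11−2| + |8−5| = 0 + 9 + 3 = 12
d(u,E) = |2−10| + |11−5| + |8−12| = 8 + 6 + 4 = 18
D is nearest.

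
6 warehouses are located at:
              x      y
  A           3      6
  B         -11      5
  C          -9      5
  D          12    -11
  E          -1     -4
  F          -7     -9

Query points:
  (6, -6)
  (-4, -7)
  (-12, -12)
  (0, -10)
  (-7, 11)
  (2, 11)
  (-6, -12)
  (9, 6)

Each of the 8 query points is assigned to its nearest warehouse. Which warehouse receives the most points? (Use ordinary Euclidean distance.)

F

(6, -6) — d² to each: A:153, B:410, C:346, D:61, E:53, F:178 → nearest is E
(-4, -7) — d² to each: A:218, B:193, C:169, D:272, E:18, F:13 → nearest is F
(-12, -12) — d² to each: A:549, B:290, C:298, D:577, E:185, F:34 → nearest is F
(0, -10) — d² to each: A:265, B:346, C:306, D:145, E:37, F:50 → nearest is E
(-7, 11) — d² to each: A:125, B:52, C:40, D:845, E:261, F:400 → nearest is C
(2, 11) — d² to each: A:26, B:205, C:157, D:584, E:234, F:481 → nearest is A
(-6, -12) — d² to each: A:405, B:314, C:298, D:325, E:89, F:10 → nearest is F
(9, 6) — d² to each: A:36, B:401, C:325, D:298, E:200, F:481 → nearest is A
Tally — A:2, C:1, E:2, F:3. F captures the most (3).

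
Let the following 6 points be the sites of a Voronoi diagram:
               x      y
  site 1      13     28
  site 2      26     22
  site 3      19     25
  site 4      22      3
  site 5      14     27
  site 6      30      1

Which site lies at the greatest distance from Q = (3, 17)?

site 6

Since √ is increasing, it suffices to compare squared distances:
d²(Q, site 1) = (3−13)² + (17−28)² = 100 + 121 = 221
d²(Q, site 2) = (3−26)² + (17−22)² = 529 + 25 = 554
d²(Q, site 3) = (3−19)² + (17−25)² = 256 + 64 = 320
d²(Q, site 4) = (3−22)² + (17−3)² = 361 + 196 = 557
d²(Q, site 5) = (3−14)² + (17−27)² = 121 + 100 = 221
d²(Q, site 6) = (3−30)² + (17−1)² = 729 + 256 = 985
The largest is to site 6.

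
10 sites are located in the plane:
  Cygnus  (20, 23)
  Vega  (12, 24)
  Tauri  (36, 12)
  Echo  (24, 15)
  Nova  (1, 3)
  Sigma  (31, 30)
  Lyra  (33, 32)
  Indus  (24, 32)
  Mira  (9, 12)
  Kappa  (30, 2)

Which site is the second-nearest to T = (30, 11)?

Echo

Compare squared distances (the ordering matches that of the actual distances):
d²(T, Cygnus) = 100 + 144 = 244
d²(T, Vega) = 324 + 169 = 493
d²(T, Tauri) = 36 + 1 = 37
d²(T, Echo) = 36 + 16 = 52
d²(T, Nova) = 841 + 64 = 905
d²(T, Sigma) = 1 + 361 = 362
d²(T, Lyra) = 9 + 441 = 450
d²(T, Indus) = 36 + 441 = 477
d²(T, Mira) = 441 + 1 = 442
d²(T, Kappa) = 0 + 81 = 81
Sorted ascending: Tauri, Echo, Kappa, … — the second-nearest is Echo.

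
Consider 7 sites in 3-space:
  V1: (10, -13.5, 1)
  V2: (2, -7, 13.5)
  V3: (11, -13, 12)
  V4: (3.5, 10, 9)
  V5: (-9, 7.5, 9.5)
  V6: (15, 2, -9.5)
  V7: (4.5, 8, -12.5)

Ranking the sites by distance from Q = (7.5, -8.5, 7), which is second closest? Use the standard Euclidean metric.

V1

Since √ is increasing, it suffices to compare squared distances:
|QV1|² = (7.5−10)² + (-8.5−(-13.5))² + (7−1)² = 6.25 + 25 + 36 = 67.25
|QV2|² = (7.5−2)² + (-8.5−(-7))² + (7−13.5)² = 30.25 + 2.25 + 42.25 = 74.75
|QV3|² = (7.5−11)² + (-8.5−(-13))² + (7−12)² = 12.25 + 20.25 + 25 = 57.5
|QV4|² = (7.5−3.5)² + (-8.5−10)² + (7−9)² = 16 + 342.25 + 4 = 362.25
|QV5|² = (7.5−(-9))² + (-8.5−7.5)² + (7−9.5)² = 272.25 + 256 + 6.25 = 534.5
|QV6|² = (7.5−15)² + (-8.5−2)² + (7−(-9.5))² = 56.25 + 110.25 + 272.25 = 438.75
|QV7|² = (7.5−4.5)² + (-8.5−8)² + (7−(-12.5))² = 9 + 272.25 + 380.25 = 661.5
Sorted ascending: V3, V1, V2, … — the second-nearest is V1.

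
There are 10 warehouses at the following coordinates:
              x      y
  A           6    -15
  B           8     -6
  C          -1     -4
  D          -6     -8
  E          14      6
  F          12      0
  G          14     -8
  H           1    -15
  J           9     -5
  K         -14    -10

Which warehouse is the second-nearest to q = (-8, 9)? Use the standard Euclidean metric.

D

Squared Euclidean distances:
|qA|² = (-8−6)² + (9−(-15))² = 196 + 576 = 772
|qB|² = (-8−8)² + (9−(-6))² = 256 + 225 = 481
|qC|² = (-8−(-1))² + (9−(-4))² = 49 + 169 = 218
|qD|² = (-8−(-6))² + (9−(-8))² = 4 + 289 = 293
|qE|² = (-8−14)² + (9−6)² = 484 + 9 = 493
|qF|² = (-8−12)² + (9−0)² = 400 + 81 = 481
|qG|² = (-8−14)² + (9−(-8))² = 484 + 289 = 773
|qH|² = (-8−1)² + (9−(-15))² = 81 + 576 = 657
|qJ|² = (-8−9)² + (9−(-5))² = 289 + 196 = 485
|qK|² = (-8−(-14))² + (9−(-10))² = 36 + 361 = 397
Sorted ascending: C, D, K, … — the second-nearest is D.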